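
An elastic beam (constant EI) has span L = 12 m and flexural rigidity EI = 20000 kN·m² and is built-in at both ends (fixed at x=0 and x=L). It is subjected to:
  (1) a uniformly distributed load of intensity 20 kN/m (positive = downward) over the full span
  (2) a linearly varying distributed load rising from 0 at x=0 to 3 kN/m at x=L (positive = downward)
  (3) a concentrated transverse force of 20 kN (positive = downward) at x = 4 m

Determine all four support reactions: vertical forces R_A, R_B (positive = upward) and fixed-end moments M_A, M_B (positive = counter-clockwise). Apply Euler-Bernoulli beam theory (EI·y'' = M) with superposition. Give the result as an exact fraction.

R_A = 18929/135 kN, M_A = 13048/45 kN·m, R_B = 18601/135 kN, M_B = -12572/45 kN·m

Load 1 — uniform load w=20 kN/m over full span:
  R_A = wL/2 = 20·12/2 = 120 kN
  M_A = wL²/12 = 20·12²/12 = 240 kN·m
  R_B = wL/2 = 20·12/2 = 120 kN
  M_B = -wL²/12 = -20·12²/12 = -240 kN·m
Load 2 — triangular load w₀=3 kN/m (0→w₀ over full span):
  R_A = 3w₀L/20 = 3·3·12/20 = 27/5 kN
  M_A = w₀L²/30 = 3·12²/30 = 72/5 kN·m
  R_B = 7w₀L/20 = 7·3·12/20 = 63/5 kN
  M_B = -w₀L²/20 = -3·12²/20 = -108/5 kN·m
Load 3 — point force P=20 kN at a=4 m (b=L-a=8):
  R_A = Pb²(3a+b)/L³ = 20·8²·(3·4+8)/12³ = 400/27 kN
  M_A = Pab²/L² = 20·4·8²/12² = 320/9 kN·m
  R_B = Pa²(a+3b)/L³ = 20·4²·(4+3·8)/12³ = 140/27 kN
  M_B = -Pa²b/L² = -20·4²·8/12² = -160/9 kN·m
Superposition: R_A = 18929/135 kN, M_A = 13048/45 kN·m, R_B = 18601/135 kN, M_B = -12572/45 kN·m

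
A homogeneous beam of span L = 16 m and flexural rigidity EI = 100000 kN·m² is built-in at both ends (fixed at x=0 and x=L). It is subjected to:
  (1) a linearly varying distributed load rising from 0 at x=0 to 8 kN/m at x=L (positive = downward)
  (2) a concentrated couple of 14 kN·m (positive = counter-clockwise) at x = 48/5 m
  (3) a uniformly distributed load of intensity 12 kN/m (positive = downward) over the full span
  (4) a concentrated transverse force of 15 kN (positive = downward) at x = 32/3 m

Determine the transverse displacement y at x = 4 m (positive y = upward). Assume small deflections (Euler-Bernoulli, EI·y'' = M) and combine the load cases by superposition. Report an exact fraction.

y(4) = -547/33750 m

Load 1 — triangular load w₀=8 kN/m (0→w₀ over full span):
  y_1 = -w₀x²(L-x)²(x+2L)/(120LEI) = -8·4²·(16-4)²·(4+2·16)/(120·16·100000) = -54/15625 m
Load 2 — applied couple M₀=14 kN·m at a=48/5 m (b=L-a=32/5):
  y_2 = (R_Ax³/6 - M_Ax²/2)/EI  [x≤a] with R_A=63/50, M_A=112/25 = ((63/50)·4³/6 - (112/25)·4²/2)/100000 = -7/31250 m
Load 3 — uniform load w=12 kN/m over full span:
  y_3 = -wx²(L-x)²/(24EI) = -12·4²·(16-4)²/(24·100000) = -36/3125 m
Load 4 — point force P=15 kN at a=32/3 m (b=L-a=16/3):
  y_4 = -Pb²x²(3aL-(3a+b)x)/(6L³EI)  [x≤a] = -15·(16/3)²·4²·(3·(32/3)·16-(3·(32/3)+(16/3))·4)/(6·16³·100000) = -17/16875 m
Superposition: y = Σ y_i = -547/33750 m ≈ -0.016207 m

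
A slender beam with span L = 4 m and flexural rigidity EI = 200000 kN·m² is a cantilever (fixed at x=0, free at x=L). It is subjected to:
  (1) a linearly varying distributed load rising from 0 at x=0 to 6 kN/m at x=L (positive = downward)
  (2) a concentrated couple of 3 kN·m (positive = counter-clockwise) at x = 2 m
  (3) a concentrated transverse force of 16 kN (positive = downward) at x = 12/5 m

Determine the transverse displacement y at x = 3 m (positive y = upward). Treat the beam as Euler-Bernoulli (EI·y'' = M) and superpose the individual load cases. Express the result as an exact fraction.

y(3) = -364827/400000000 m

Load 1 — triangular load w₀=6 kN/m (0→w₀ over full span):
  y_1 = (w₀Lx³/12-w₀L²x²/6-w₀x⁵/(120L))/EI = (6·4·3³/12-6·4²·3²/6-6·3⁵/(120·4))/200000 = -7443/16000000 m
Load 2 — applied couple M₀=3 kN·m at a=2 m (b=L-a=2):
  y_2 = M₀a(2x-a)/(2EI)  [x>a] = 3·2·(2·3-2)/(2·200000) = 3/50000 m
Load 3 — point force P=16 kN at a=12/5 m (b=L-a=8/5):
  y_3 = -Pa²(3x-a)/(6EI)  [x>a] = -16·(12/5)²·(3·3-(12/5))/(6·200000) = -198/390625 m
Superposition: y = Σ y_i = -364827/400000000 m ≈ -0.000912 m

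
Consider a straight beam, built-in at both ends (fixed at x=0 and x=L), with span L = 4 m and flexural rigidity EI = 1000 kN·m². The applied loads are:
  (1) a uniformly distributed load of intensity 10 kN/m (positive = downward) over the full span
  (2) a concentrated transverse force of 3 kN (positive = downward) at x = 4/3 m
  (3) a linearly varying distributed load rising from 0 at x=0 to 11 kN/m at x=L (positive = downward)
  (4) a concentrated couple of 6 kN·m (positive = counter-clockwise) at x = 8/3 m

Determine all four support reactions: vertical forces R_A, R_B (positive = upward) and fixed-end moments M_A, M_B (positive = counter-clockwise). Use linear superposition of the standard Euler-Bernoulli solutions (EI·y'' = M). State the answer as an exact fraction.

R_A = 1387/45 kN, M_A = 1034/45 kN·m, R_B = 1538/45 kN, M_B = -1036/45 kN·m

Load 1 — uniform load w=10 kN/m over full span:
  R_A = wL/2 = 10·4/2 = 20 kN
  M_A = wL²/12 = 10·4²/12 = 40/3 kN·m
  R_B = wL/2 = 10·4/2 = 20 kN
  M_B = -wL²/12 = -10·4²/12 = -40/3 kN·m
Load 2 — point force P=3 kN at a=4/3 m (b=L-a=8/3):
  R_A = Pb²(3a+b)/L³ = 3·(8/3)²·(3·(4/3)+(8/3))/4³ = 20/9 kN
  M_A = Pab²/L² = 3·(4/3)·(8/3)²/4² = 16/9 kN·m
  R_B = Pa²(a+3b)/L³ = 3·(4/3)²·((4/3)+3·(8/3))/4³ = 7/9 kN
  M_B = -Pa²b/L² = -3·(4/3)²·(8/3)/4² = -8/9 kN·m
Load 3 — triangular load w₀=11 kN/m (0→w₀ over full span):
  R_A = 3w₀L/20 = 3·11·4/20 = 33/5 kN
  M_A = w₀L²/30 = 11·4²/30 = 88/15 kN·m
  R_B = 7w₀L/20 = 7·11·4/20 = 77/5 kN
  M_B = -w₀L²/20 = -11·4²/20 = -44/5 kN·m
Load 4 — applied couple M₀=6 kN·m at a=8/3 m (b=L-a=4/3):
  R_A = 6M₀ab/L³ = 6·6·(8/3)·(4/3)/4³ = 2 kN
  M_A = M₀b(2a-b)/L² = 6·(4/3)·(2·(8/3)-(4/3))/4² = 2 kN·m
  R_B = -6M₀ab/L³ = -6·6·(8/3)·(4/3)/4³ = -2 kN
  M_B = M₀a(2b-a)/L² = 6·(8/3)·(2·(4/3)-(8/3))/4² = 0 kN·m
Superposition: R_A = 1387/45 kN, M_A = 1034/45 kN·m, R_B = 1538/45 kN, M_B = -1036/45 kN·m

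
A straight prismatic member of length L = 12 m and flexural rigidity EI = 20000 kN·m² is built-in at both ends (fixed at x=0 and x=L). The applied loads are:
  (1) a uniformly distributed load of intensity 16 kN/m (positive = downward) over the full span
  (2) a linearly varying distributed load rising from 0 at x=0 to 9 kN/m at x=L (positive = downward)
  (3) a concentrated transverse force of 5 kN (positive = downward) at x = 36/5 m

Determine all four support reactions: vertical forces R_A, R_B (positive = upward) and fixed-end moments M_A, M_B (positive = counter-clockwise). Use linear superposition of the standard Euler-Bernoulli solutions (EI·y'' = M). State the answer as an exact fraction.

R_A = 2849/25 kN, M_A = 6024/25 kN·m, R_B = 3426/25 kN, M_B = -6636/25 kN·m

Load 1 — uniform load w=16 kN/m over full span:
  R_A = wL/2 = 16·12/2 = 96 kN
  M_A = wL²/12 = 16·12²/12 = 192 kN·m
  R_B = wL/2 = 16·12/2 = 96 kN
  M_B = -wL²/12 = -16·12²/12 = -192 kN·m
Load 2 — triangular load w₀=9 kN/m (0→w₀ over full span):
  R_A = 3w₀L/20 = 3·9·12/20 = 81/5 kN
  M_A = w₀L²/30 = 9·12²/30 = 216/5 kN·m
  R_B = 7w₀L/20 = 7·9·12/20 = 189/5 kN
  M_B = -w₀L²/20 = -9·12²/20 = -324/5 kN·m
Load 3 — point force P=5 kN at a=36/5 m (b=L-a=24/5):
  R_A = Pb²(3a+b)/L³ = 5·(24/5)²·(3·(36/5)+(24/5))/12³ = 44/25 kN
  M_A = Pab²/L² = 5·(36/5)·(24/5)²/12² = 144/25 kN·m
  R_B = Pa²(a+3b)/L³ = 5·(36/5)²·((36/5)+3·(24/5))/12³ = 81/25 kN
  M_B = -Pa²b/L² = -5·(36/5)²·(24/5)/12² = -216/25 kN·m
Superposition: R_A = 2849/25 kN, M_A = 6024/25 kN·m, R_B = 3426/25 kN, M_B = -6636/25 kN·m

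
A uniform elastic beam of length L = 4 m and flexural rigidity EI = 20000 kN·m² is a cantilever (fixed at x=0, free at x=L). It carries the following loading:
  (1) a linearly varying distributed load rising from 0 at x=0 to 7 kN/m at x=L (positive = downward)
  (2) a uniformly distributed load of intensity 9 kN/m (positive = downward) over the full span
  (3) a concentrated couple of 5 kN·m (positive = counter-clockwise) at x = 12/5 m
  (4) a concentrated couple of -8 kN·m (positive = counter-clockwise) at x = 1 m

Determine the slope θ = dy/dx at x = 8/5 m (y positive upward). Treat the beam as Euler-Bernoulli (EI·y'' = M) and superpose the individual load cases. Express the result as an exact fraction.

θ(8/5) = -2296/390625 rad

Load 1 — triangular load w₀=7 kN/m (0→w₀ over full span):
  θ_1 = (w₀Lx²/4-w₀L²x/3-w₀x⁴/(24L))/EI = (7·4·(8/5)²/4-7·4²·(8/5)/3-7·(8/5)⁴/(24·4))/20000 = -826/390625 rad
Load 2 — uniform load w=9 kN/m over full span:
  θ_2 = -wx(x²-3Lx+3L²)/(6EI) = -9·(8/5)·((8/5)²-3·4·(8/5)+3·4²)/(6·20000) = -294/78125 rad
Load 3 — applied couple M₀=5 kN·m at a=12/5 m (b=L-a=8/5):
  θ_3 = M₀x/EI  [x≤a] = 5·(8/5)/20000 = 1/2500 rad
Load 4 — applied couple M₀=-8 kN·m at a=1 m (b=L-a=3):
  θ_4 = M₀a/EI  [x>a] = (-8)·1/20000 = -1/2500 rad
Superposition: θ = Σ θ_i = -2296/390625 rad ≈ -0.005878 rad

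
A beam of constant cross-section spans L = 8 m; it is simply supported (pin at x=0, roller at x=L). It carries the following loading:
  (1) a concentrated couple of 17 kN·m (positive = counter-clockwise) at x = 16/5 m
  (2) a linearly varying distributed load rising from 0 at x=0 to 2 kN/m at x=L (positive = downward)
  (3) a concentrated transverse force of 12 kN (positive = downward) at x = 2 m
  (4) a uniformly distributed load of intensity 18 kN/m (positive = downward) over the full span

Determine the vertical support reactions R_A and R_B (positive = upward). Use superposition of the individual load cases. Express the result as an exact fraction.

R_A = 2059/24 kN, R_B = 1877/24 kN

Load 1 — applied couple M₀=17 kN·m at a=16/5 m (b=L-a=24/5):
  R_A = M₀/L = 17/8 kN
  R_B = -M₀/L = -17/8 kN
Load 2 — triangular load w₀=2 kN/m (0→w₀ over full span):
  R_A = w₀L/6 = 2·8/6 = 8/3 kN
  R_B = w₀L/3 = 2·8/3 = 16/3 kN
Load 3 — point force P=12 kN at a=2 m (b=L-a=6):
  R_A = Pb/L = 12·6/8 = 9 kN
  R_B = Pa/L = 12·2/8 = 3 kN
Load 4 — uniform load w=18 kN/m over full span:
  R_A = wL/2 = 18·8/2 = 72 kN
  R_B = wL/2 = 18·8/2 = 72 kN
Superposition: R_A = 2059/24 kN, R_B = 1877/24 kN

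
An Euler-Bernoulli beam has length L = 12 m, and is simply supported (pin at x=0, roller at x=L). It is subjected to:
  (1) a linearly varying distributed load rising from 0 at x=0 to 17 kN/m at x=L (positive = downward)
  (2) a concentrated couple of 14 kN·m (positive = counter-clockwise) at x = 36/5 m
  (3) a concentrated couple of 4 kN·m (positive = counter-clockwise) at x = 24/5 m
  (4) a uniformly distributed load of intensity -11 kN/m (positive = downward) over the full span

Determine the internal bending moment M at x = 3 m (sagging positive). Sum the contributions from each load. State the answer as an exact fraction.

Load 1 — triangular load w₀=17 kN/m (0→w₀ over full span):
  M_1 = w₀Lx/6 - w₀x³/(6L) = 17·12·3/6 - 17·3³/(6·12) = 765/8 kN·m
Load 2 — applied couple M₀=14 kN·m at a=36/5 m (b=L-a=24/5):
  M_2 = M₀x/L  [x≤a] = 14·3/12 = 7/2 kN·m
Load 3 — applied couple M₀=4 kN·m at a=24/5 m (b=L-a=36/5):
  M_3 = M₀x/L  [x≤a] = 4·3/12 = 1 kN·m
Load 4 — uniform load w=-11 kN/m over full span:
  M_4 = wx(L-x)/2 = (-11)·3·(12-3)/2 = -297/2 kN·m
Superposition: M = Σ M_i = -387/8 kN·m ≈ -48.375000 kN·m

M(3) = -387/8 kN·m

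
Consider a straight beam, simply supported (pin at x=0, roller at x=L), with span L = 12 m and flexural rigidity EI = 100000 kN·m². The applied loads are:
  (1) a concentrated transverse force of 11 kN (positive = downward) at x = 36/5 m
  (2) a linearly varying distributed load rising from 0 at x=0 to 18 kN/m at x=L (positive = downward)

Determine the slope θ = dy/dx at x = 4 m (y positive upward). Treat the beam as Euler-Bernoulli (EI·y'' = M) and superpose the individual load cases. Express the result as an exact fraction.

Load 1 — point force P=11 kN at a=36/5 m (b=L-a=24/5):
  θ_1 = -Pb(L²-b²-3x²)/(6LEI)  [x≤a] = -11·(24/5)·(12²-(24/5)²-3·4²)/(6·12·100000) = -209/390625 rad
Load 2 — triangular load w₀=18 kN/m (0→w₀ over full span):
  θ_2 = -w₀(7L⁴-30L²x²+15x⁴)/(360LEI) = -18·(7·12⁴-30·12²·4²+15·4⁴)/(360·12·100000) = -52/15625 rad
Superposition: θ = Σ θ_i = -1509/390625 rad ≈ -0.003863 rad

θ(4) = -1509/390625 rad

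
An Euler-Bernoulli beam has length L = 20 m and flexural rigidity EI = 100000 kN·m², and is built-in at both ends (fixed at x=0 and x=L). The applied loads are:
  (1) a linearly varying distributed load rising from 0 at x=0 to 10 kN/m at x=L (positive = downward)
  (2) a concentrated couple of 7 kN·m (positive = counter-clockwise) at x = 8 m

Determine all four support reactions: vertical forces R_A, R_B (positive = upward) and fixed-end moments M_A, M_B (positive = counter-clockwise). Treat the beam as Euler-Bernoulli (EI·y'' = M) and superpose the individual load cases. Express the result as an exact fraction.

Load 1 — triangular load w₀=10 kN/m (0→w₀ over full span):
  R_A = 3w₀L/20 = 3·10·20/20 = 30 kN
  M_A = w₀L²/30 = 10·20²/30 = 400/3 kN·m
  R_B = 7w₀L/20 = 7·10·20/20 = 70 kN
  M_B = -w₀L²/20 = -10·20²/20 = -200 kN·m
Load 2 — applied couple M₀=7 kN·m at a=8 m (b=L-a=12):
  R_A = 6M₀ab/L³ = 6·7·8·12/20³ = 63/125 kN
  M_A = M₀b(2a-b)/L² = 7·12·(2·8-12)/20² = 21/25 kN·m
  R_B = -6M₀ab/L³ = -6·7·8·12/20³ = -63/125 kN
  M_B = M₀a(2b-a)/L² = 7·8·(2·12-8)/20² = 56/25 kN·m
Superposition: R_A = 3813/125 kN, M_A = 10063/75 kN·m, R_B = 8687/125 kN, M_B = -4944/25 kN·m

R_A = 3813/125 kN, M_A = 10063/75 kN·m, R_B = 8687/125 kN, M_B = -4944/25 kN·m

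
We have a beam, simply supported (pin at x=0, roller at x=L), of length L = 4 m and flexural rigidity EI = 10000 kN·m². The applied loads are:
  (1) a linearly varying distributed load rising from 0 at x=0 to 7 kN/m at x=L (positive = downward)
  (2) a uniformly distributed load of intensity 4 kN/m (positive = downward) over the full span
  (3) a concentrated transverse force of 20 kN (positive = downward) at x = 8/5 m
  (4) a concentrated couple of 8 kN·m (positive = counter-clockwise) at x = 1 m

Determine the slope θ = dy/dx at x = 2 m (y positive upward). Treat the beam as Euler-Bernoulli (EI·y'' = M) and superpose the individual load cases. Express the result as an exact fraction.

Load 1 — triangular load w₀=7 kN/m (0→w₀ over full span):
  θ_1 = -w₀(7L⁴-30L²x²+15x⁴)/(360LEI) = -7·(7·4⁴-30·4²·2²+15·2⁴)/(360·4·10000) = -49/900000 rad
Load 2 — uniform load w=4 kN/m over full span:
  θ_2 = -w(L³-6Lx²+4x³)/(24EI) = -4·(4³-6·4·2²+4·2³)/(24·10000) = 0 rad
Load 3 — point force P=20 kN at a=8/5 m (b=L-a=12/5):
  θ_3 = -Pa(2L²-6Lx+3x²+a²)/(6LEI)  [x>a] = -20·(8/5)·(2·4²-6·4·2+3·2²+(8/5)²)/(6·4·10000) = 3/15625 rad
Load 4 — applied couple M₀=8 kN·m at a=1 m (b=L-a=3):
  θ_4 = (M₀x²/(2L)-M₀(x-a)+C₁)/EI  [x>a] with C₁=M₀(3b²-L²)/(6L)=11/3 = (8·2²/(2·4)-8·(2-1)+(11/3))/10000 = -1/30000 rad
Superposition: θ = Σ θ_i = 469/4500000 rad ≈ 0.000104 rad

θ(2) = 469/4500000 rad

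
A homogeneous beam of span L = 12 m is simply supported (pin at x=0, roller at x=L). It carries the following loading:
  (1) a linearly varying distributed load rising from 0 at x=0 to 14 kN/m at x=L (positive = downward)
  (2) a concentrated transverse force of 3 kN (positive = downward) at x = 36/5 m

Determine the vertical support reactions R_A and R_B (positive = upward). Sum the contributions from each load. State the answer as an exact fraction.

R_A = 146/5 kN, R_B = 289/5 kN

Load 1 — triangular load w₀=14 kN/m (0→w₀ over full span):
  R_A = w₀L/6 = 14·12/6 = 28 kN
  R_B = w₀L/3 = 14·12/3 = 56 kN
Load 2 — point force P=3 kN at a=36/5 m (b=L-a=24/5):
  R_A = Pb/L = 3·(24/5)/12 = 6/5 kN
  R_B = Pa/L = 3·(36/5)/12 = 9/5 kN
Superposition: R_A = 146/5 kN, R_B = 289/5 kN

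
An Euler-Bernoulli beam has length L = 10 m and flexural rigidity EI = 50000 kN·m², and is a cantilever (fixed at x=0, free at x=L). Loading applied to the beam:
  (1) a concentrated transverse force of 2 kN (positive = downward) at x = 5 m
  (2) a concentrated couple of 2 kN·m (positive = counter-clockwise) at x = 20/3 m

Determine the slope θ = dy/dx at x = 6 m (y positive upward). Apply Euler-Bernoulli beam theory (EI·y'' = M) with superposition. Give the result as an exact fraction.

Load 1 — point force P=2 kN at a=5 m (b=L-a=5):
  θ_1 = -Pa²/(2EI)  [x>a] = -2·5²/(2·50000) = -1/2000 rad
Load 2 — applied couple M₀=2 kN·m at a=20/3 m (b=L-a=10/3):
  θ_2 = M₀x/EI  [x≤a] = 2·6/50000 = 3/12500 rad
Superposition: θ = Σ θ_i = -13/50000 rad ≈ -0.000260 rad

θ(6) = -13/50000 rad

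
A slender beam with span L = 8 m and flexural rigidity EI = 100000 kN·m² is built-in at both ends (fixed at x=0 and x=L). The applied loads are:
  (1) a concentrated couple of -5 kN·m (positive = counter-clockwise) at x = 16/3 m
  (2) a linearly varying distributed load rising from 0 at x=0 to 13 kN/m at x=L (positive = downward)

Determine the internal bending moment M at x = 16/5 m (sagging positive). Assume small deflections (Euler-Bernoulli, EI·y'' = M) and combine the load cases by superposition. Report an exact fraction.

Load 1 — applied couple M₀=-5 kN·m at a=16/3 m (b=L-a=8/3):
  M_1 = R_Ax - M_A  [x≤a] with R_A=-5/6, M_A=-5/3 = (-5/6)·(16/5) - (-5/3) = -1 kN·m
Load 2 — triangular load w₀=13 kN/m (0→w₀ over full span):
  M_2 = 3w₀Lx/20 - w₀L²/30 - w₀x³/(6L) = 3·13·8·(16/5)/20 - 13·8²/30 - 13·(16/5)³/(6·8) = 1664/125 kN·m
Superposition: M = Σ M_i = 1539/125 kN·m ≈ 12.312000 kN·m

M(16/5) = 1539/125 kN·m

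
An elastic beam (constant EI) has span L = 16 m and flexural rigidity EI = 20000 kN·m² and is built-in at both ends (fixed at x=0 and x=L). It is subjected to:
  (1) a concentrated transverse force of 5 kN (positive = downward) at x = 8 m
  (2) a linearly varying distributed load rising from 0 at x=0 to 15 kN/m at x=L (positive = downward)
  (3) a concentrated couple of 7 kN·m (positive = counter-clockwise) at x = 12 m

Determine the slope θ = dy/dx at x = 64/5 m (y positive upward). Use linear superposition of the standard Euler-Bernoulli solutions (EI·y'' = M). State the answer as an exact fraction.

θ(64/5) = 4501/312500 rad

Load 1 — point force P=5 kN at a=8 m (b=L-a=8):
  θ_1 = Pa²(L-x)(2bL-(3b+a)(L-x))/(2L³EI)  [x>a] = 5·8²·(16-(64/5))·(2·8·16-(3·8+8)·(16-(64/5)))/(2·16³·20000) = 3/3125 rad
Load 2 — triangular load w₀=15 kN/m (0→w₀ over full span):
  θ_2 = -w₀(2x(L-x)(L-2x)(x+2L)+x²(L-x)²)/(120LEI) = -15·(2·(64/5)·(16-(64/5))·(16-2·(64/5))·((64/5)+2·16)+(64/5)²·(16-(64/5))²)/(120·16·20000) = 1024/78125 rad
Load 3 — applied couple M₀=7 kN·m at a=12 m (b=L-a=4):
  θ_3 = (R_Ax²/2 - M_Ax - M₀(x-a))/EI  [x>a] with R_A=63/128, M_A=35/16 = ((63/128)·(64/5)²/2 - (35/16)·(64/5) - 7·((64/5)-12))/20000 = 21/62500 rad
Superposition: θ = Σ θ_i = 4501/312500 rad ≈ 0.014403 rad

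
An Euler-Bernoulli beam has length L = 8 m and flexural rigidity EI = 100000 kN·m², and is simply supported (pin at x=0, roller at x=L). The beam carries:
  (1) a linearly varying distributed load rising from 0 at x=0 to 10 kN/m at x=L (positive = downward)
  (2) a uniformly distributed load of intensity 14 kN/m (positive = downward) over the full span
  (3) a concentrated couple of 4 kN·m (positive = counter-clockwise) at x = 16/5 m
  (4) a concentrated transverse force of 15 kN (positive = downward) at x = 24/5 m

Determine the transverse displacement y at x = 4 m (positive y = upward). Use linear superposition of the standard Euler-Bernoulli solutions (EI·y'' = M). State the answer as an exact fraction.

y(4) = -5431/468750 m

Load 1 — triangular load w₀=10 kN/m (0→w₀ over full span):
  y_1 = -w₀x(7L⁴-10L²x²+3x⁴)/(360LEI) = -10·4·(7·8⁴-10·8²·4²+3·4⁴)/(360·8·100000) = -1/375 m
Load 2 — uniform load w=14 kN/m over full span:
  y_2 = -wx(L³-2Lx²+x³)/(24EI) = -14·4·(8³-2·8·4²+4³)/(24·100000) = -14/1875 m
Load 3 — applied couple M₀=4 kN·m at a=16/5 m (b=L-a=24/5):
  y_3 = (M₀x³/(6L)-M₀(x-a)²/2+C₁x)/EI  [x>a] with C₁=M₀(3b²-L²)/(6L)=32/75 = (4·4³/(6·8)-4·(4-(16/5))²/2+(32/75)·4)/100000 = 9/156250 m
Load 4 — point force P=15 kN at a=24/5 m (b=L-a=16/5):
  y_4 = -Pbx(L²-b²-x²)/(6LEI)  [x≤a] = -15·(16/5)·4·(8²-(16/5)²-4²)/(6·8·100000) = -118/78125 m
Superposition: y = Σ y_i = -5431/468750 m ≈ -0.011586 m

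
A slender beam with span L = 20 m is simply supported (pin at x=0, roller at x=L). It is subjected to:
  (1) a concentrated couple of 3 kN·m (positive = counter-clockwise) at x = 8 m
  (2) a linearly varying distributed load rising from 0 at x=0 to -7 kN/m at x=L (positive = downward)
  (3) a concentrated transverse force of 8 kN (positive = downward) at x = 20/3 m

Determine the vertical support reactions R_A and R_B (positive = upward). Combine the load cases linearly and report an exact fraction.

Load 1 — applied couple M₀=3 kN·m at a=8 m (b=L-a=12):
  R_A = M₀/L = 3/20 kN
  R_B = -M₀/L = -3/20 kN
Load 2 — triangular load w₀=-7 kN/m (0→w₀ over full span):
  R_A = w₀L/6 = (-7)·20/6 = -70/3 kN
  R_B = w₀L/3 = (-7)·20/3 = -140/3 kN
Load 3 — point force P=8 kN at a=20/3 m (b=L-a=40/3):
  R_A = Pb/L = 8·(40/3)/20 = 16/3 kN
  R_B = Pa/L = 8·(20/3)/20 = 8/3 kN
Superposition: R_A = -357/20 kN, R_B = -883/20 kN

R_A = -357/20 kN, R_B = -883/20 kN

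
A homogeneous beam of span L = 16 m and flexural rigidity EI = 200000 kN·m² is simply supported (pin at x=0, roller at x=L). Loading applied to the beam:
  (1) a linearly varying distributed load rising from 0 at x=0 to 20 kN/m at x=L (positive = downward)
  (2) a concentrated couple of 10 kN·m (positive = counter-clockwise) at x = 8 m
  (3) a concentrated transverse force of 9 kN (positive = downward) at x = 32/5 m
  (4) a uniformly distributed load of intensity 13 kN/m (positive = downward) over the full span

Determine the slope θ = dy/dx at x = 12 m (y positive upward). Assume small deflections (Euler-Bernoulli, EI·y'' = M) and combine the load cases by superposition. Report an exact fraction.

θ(12) = 3139877/225000000 rad

Load 1 — triangular load w₀=20 kN/m (0→w₀ over full span):
  θ_1 = -w₀(7L⁴-30L²x²+15x⁴)/(360LEI) = -20·(7·16⁴-30·16²·12²+15·12⁴)/(360·16·200000) = 1313/225000 rad
Load 2 — applied couple M₀=10 kN·m at a=8 m (b=L-a=8):
  θ_2 = (M₀x²/(2L)-M₀(x-a)+C₁)/EI  [x>a] with C₁=M₀(3b²-L²)/(6L)=-20/3 = (10·12²/(2·16)-10·(12-8)+(-20/3))/200000 = -1/120000 rad
Load 3 — point force P=9 kN at a=32/5 m (b=L-a=48/5):
  θ_3 = -Pa(2L²-6Lx+3x²+a²)/(6LEI)  [x>a] = -9·(32/5)·(2·16²-6·16·12+3·12²+(32/5)²)/(6·16·200000) = 783/1562500 rad
Load 4 — uniform load w=13 kN/m over full span:
  θ_4 = -w(L³-6Lx²+4x³)/(24EI) = -13·(16³-6·16·12²+4·12³)/(24·200000) = 143/18750 rad
Superposition: θ = Σ θ_i = 3139877/225000000 rad ≈ 0.013955 rad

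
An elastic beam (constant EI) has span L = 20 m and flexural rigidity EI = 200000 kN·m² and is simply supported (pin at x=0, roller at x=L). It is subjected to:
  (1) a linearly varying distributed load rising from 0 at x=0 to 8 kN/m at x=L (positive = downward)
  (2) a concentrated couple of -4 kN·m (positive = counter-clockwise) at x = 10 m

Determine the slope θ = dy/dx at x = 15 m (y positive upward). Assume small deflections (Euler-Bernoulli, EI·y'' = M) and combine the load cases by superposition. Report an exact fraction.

Load 1 — triangular load w₀=8 kN/m (0→w₀ over full span):
  θ_1 = -w₀(7L⁴-30L²x²+15x⁴)/(360LEI) = -8·(7·20⁴-30·20²·15²+15·15⁴)/(360·20·200000) = 1313/288000 rad
Load 2 — applied couple M₀=-4 kN·m at a=10 m (b=L-a=10):
  θ_2 = (M₀x²/(2L)-M₀(x-a)+C₁)/EI  [x>a] with C₁=M₀(3b²-L²)/(6L)=10/3 = ((-4)·15²/(2·20)-(-4)·(15-10)+(10/3))/200000 = 1/240000 rad
Superposition: θ = Σ θ_i = 6571/1440000 rad ≈ 0.004563 rad

θ(15) = 6571/1440000 rad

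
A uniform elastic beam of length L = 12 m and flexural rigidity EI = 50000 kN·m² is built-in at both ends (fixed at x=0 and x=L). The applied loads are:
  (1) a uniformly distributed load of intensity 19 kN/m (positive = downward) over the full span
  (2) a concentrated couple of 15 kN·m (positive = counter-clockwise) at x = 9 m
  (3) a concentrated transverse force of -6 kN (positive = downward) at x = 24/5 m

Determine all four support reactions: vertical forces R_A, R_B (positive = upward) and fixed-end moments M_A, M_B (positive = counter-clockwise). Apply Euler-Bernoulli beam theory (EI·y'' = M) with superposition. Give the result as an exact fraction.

Load 1 — uniform load w=19 kN/m over full span:
  R_A = wL/2 = 19·12/2 = 114 kN
  M_A = wL²/12 = 19·12²/12 = 228 kN·m
  R_B = wL/2 = 19·12/2 = 114 kN
  M_B = -wL²/12 = -19·12²/12 = -228 kN·m
Load 2 — applied couple M₀=15 kN·m at a=9 m (b=L-a=3):
  R_A = 6M₀ab/L³ = 6·15·9·3/12³ = 45/32 kN
  M_A = M₀b(2a-b)/L² = 15·3·(2·9-3)/12² = 75/16 kN·m
  R_B = -6M₀ab/L³ = -6·15·9·3/12³ = -45/32 kN
  M_B = M₀a(2b-a)/L² = 15·9·(2·3-9)/12² = -45/16 kN·m
Load 3 — point force P=-6 kN at a=24/5 m (b=L-a=36/5):
  R_A = Pb²(3a+b)/L³ = (-6)·(36/5)²·(3·(24/5)+(36/5))/12³ = -486/125 kN
  M_A = Pab²/L² = (-6)·(24/5)·(36/5)²/12² = -1296/125 kN·m
  R_B = Pa²(a+3b)/L³ = (-6)·(24/5)²·((24/5)+3·(36/5))/12³ = -264/125 kN
  M_B = -Pa²b/L² = -(-6)·(24/5)²·(36/5)/12² = 864/125 kN·m
Superposition: R_A = 446073/4000 kN, M_A = 444639/2000 kN·m, R_B = 441927/4000 kN, M_B = -447801/2000 kN·m

R_A = 446073/4000 kN, M_A = 444639/2000 kN·m, R_B = 441927/4000 kN, M_B = -447801/2000 kN·m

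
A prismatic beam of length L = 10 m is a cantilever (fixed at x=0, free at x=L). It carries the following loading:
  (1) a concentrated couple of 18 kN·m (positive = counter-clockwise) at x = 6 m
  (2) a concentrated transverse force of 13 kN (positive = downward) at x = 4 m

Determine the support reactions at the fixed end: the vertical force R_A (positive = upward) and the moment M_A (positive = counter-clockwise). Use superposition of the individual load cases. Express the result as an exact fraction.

Load 1 — applied couple M₀=18 kN·m at a=6 m (b=L-a=4):
  R_A = 0 kN
  M_A = -M₀ = -18 kN·m
Load 2 — point force P=13 kN at a=4 m (b=L-a=6):
  R_A = P = 13 kN
  M_A = Pa = 13·4 = 52 kN·m
Superposition: R_A = 13 kN, M_A = 34 kN·m

R_A = 13 kN, M_A = 34 kN·m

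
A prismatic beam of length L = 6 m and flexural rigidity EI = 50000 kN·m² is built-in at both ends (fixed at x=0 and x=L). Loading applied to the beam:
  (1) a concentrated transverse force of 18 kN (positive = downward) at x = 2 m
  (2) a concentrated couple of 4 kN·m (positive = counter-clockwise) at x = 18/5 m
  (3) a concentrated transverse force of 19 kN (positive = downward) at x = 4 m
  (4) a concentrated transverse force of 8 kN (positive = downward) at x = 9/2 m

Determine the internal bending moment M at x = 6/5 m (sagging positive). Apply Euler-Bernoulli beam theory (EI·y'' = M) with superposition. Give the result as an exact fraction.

Load 1 — point force P=18 kN at a=2 m (b=L-a=4):
  M_1 = Pb²(3a+b)x/L³ - Pab²/L²  [x≤a] = 18·4²·(3·2+4)·(6/5)/6³ - 18·2·4²/6² = 0 kN·m
Load 2 — applied couple M₀=4 kN·m at a=18/5 m (b=L-a=12/5):
  M_2 = R_Ax - M_A  [x≤a] with R_A=24/25, M_A=32/25 = (24/25)·(6/5) - (32/25) = -16/125 kN·m
Load 3 — point force P=19 kN at a=4 m (b=L-a=2):
  M_3 = Pb²(3a+b)x/L³ - Pab²/L²  [x≤a] = 19·2²·(3·4+2)·(6/5)/6³ - 19·4·2²/6² = -38/15 kN·m
Load 4 — point force P=8 kN at a=9/2 m (b=L-a=3/2):
  M_4 = Pb²(3a+b)x/L³ - Pab²/L²  [x≤a] = 8·(3/2)²·(3·(9/2)+(3/2))·(6/5)/6³ - 8·(9/2)·(3/2)²/6² = -3/4 kN·m
Superposition: M = Σ M_i = -5117/1500 kN·m ≈ -3.411333 kN·m

M(6/5) = -5117/1500 kN·m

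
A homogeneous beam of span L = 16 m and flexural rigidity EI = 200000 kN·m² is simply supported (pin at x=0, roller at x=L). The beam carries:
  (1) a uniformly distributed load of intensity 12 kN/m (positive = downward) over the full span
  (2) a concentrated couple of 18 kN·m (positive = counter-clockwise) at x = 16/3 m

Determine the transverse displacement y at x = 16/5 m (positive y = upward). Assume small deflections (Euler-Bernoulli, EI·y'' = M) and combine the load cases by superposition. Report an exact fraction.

y(16/5) = -58832/1953125 m

Load 1 — uniform load w=12 kN/m over full span:
  y_1 = -wx(L³-2Lx²+x³)/(24EI) = -12·(16/5)·(16³-2·16·(16/5)²+(16/5)³)/(24·200000) = -59392/1953125 m
Load 2 — applied couple M₀=18 kN·m at a=16/3 m (b=L-a=32/3):
  y_2 = (M₀x³/(6L)+C₁x)/EI  [x≤a] with C₁=M₀(3b²-L²)/(6L)=16 = (18·(16/5)³/(6·16)+16·(16/5))/200000 = 112/390625 m
Superposition: y = Σ y_i = -58832/1953125 m ≈ -0.030122 m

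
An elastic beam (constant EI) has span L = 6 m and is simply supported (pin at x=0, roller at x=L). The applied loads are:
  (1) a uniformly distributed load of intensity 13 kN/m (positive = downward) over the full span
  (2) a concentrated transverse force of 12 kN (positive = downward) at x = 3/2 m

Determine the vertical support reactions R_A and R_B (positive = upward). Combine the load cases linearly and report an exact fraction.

Load 1 — uniform load w=13 kN/m over full span:
  R_A = wL/2 = 13·6/2 = 39 kN
  R_B = wL/2 = 13·6/2 = 39 kN
Load 2 — point force P=12 kN at a=3/2 m (b=L-a=9/2):
  R_A = Pb/L = 12·(9/2)/6 = 9 kN
  R_B = Pa/L = 12·(3/2)/6 = 3 kN
Superposition: R_A = 48 kN, R_B = 42 kN

R_A = 48 kN, R_B = 42 kN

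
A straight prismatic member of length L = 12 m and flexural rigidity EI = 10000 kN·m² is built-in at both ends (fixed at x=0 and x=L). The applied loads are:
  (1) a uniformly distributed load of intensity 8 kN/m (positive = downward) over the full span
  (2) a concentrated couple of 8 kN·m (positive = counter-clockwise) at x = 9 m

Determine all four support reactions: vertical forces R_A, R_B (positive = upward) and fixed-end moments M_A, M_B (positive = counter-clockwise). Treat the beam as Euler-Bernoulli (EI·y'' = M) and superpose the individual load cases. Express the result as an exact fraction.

R_A = 195/4 kN, M_A = 197/2 kN·m, R_B = 189/4 kN, M_B = -195/2 kN·m

Load 1 — uniform load w=8 kN/m over full span:
  R_A = wL/2 = 8·12/2 = 48 kN
  M_A = wL²/12 = 8·12²/12 = 96 kN·m
  R_B = wL/2 = 8·12/2 = 48 kN
  M_B = -wL²/12 = -8·12²/12 = -96 kN·m
Load 2 — applied couple M₀=8 kN·m at a=9 m (b=L-a=3):
  R_A = 6M₀ab/L³ = 6·8·9·3/12³ = 3/4 kN
  M_A = M₀b(2a-b)/L² = 8·3·(2·9-3)/12² = 5/2 kN·m
  R_B = -6M₀ab/L³ = -6·8·9·3/12³ = -3/4 kN
  M_B = M₀a(2b-a)/L² = 8·9·(2·3-9)/12² = -3/2 kN·m
Superposition: R_A = 195/4 kN, M_A = 197/2 kN·m, R_B = 189/4 kN, M_B = -195/2 kN·m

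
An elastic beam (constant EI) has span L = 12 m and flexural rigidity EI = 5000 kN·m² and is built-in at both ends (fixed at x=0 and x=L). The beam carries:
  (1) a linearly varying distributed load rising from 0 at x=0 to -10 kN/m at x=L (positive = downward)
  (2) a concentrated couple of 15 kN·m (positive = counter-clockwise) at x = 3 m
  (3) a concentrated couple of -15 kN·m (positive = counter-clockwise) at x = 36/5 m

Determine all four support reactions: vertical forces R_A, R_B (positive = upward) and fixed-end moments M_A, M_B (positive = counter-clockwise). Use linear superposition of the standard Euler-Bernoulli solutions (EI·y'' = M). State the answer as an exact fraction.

Load 1 — triangular load w₀=-10 kN/m (0→w₀ over full span):
  R_A = 3w₀L/20 = 3·(-10)·12/20 = -18 kN
  M_A = w₀L²/30 = (-10)·12²/30 = -48 kN·m
  R_B = 7w₀L/20 = 7·(-10)·12/20 = -42 kN
  M_B = -w₀L²/20 = -(-10)·12²/20 = 72 kN·m
Load 2 — applied couple M₀=15 kN·m at a=3 m (b=L-a=9):
  R_A = 6M₀ab/L³ = 6·15·3·9/12³ = 45/32 kN
  M_A = M₀b(2a-b)/L² = 15·9·(2·3-9)/12² = -45/16 kN·m
  R_B = -6M₀ab/L³ = -6·15·3·9/12³ = -45/32 kN
  M_B = M₀a(2b-a)/L² = 15·3·(2·9-3)/12² = 75/16 kN·m
Load 3 — applied couple M₀=-15 kN·m at a=36/5 m (b=L-a=24/5):
  R_A = 6M₀ab/L³ = 6·(-15)·(36/5)·(24/5)/12³ = -9/5 kN
  M_A = M₀b(2a-b)/L² = (-15)·(24/5)·(2·(36/5)-(24/5))/12² = -24/5 kN·m
  R_B = -6M₀ab/L³ = -6·(-15)·(36/5)·(24/5)/12³ = 9/5 kN
  M_B = M₀a(2b-a)/L² = (-15)·(36/5)·(2·(24/5)-(36/5))/12² = -9/5 kN·m
Superposition: R_A = -2943/160 kN, M_A = -4449/80 kN·m, R_B = -6657/160 kN, M_B = 5991/80 kN·m

R_A = -2943/160 kN, M_A = -4449/80 kN·m, R_B = -6657/160 kN, M_B = 5991/80 kN·m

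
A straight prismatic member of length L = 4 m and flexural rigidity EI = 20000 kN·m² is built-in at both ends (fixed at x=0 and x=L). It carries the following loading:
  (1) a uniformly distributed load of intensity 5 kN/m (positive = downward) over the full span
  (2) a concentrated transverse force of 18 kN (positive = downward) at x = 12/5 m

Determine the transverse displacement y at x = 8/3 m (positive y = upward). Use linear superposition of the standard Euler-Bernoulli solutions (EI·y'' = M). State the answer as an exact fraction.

y(8/3) = -6874/18984375 m

Load 1 — uniform load w=5 kN/m over full span:
  y_1 = -wx²(L-x)²/(24EI) = -5·(8/3)²·(4-(8/3))²/(24·20000) = -4/30375 m
Load 2 — point force P=18 kN at a=12/5 m (b=L-a=8/5):
  y_2 = -Pa²(L-x)²(3bL-(3b+a)(L-x))/(6L³EI)  [x>a] = -18·(12/5)²·(4-(8/3))²·(3·(8/5)·4-(3·(8/5)+(12/5))·(4-(8/3)))/(6·4³·20000) = -18/78125 m
Superposition: y = Σ y_i = -6874/18984375 m ≈ -0.000362 m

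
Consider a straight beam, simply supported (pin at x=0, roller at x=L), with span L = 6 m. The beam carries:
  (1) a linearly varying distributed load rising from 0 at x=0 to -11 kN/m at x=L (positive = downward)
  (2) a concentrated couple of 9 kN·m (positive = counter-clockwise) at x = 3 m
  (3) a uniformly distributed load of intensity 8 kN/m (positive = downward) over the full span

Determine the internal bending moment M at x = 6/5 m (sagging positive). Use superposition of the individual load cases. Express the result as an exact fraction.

M(6/5) = 1521/125 kN·m

Load 1 — triangular load w₀=-11 kN/m (0→w₀ over full span):
  M_1 = w₀Lx/6 - w₀x³/(6L) = (-11)·6·(6/5)/6 - (-11)·(6/5)³/(6·6) = -1584/125 kN·m
Load 2 — applied couple M₀=9 kN·m at a=3 m (b=L-a=3):
  M_2 = M₀x/L  [x≤a] = 9·(6/5)/6 = 9/5 kN·m
Load 3 — uniform load w=8 kN/m over full span:
  M_3 = wx(L-x)/2 = 8·(6/5)·(6-(6/5))/2 = 576/25 kN·m
Superposition: M = Σ M_i = 1521/125 kN·m ≈ 12.168000 kN·m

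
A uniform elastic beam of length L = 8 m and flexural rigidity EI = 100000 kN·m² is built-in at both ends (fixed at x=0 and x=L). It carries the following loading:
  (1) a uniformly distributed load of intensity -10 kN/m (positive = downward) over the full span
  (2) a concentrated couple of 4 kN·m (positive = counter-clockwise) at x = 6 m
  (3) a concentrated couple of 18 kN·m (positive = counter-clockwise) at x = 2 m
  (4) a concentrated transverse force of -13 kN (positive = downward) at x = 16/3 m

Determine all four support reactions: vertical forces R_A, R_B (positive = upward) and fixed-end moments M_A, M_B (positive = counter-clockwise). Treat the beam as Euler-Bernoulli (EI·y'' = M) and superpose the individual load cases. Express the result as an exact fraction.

R_A = -34799/864 kN, M_A = -13643/216 kN·m, R_B = -45553/864 kN, M_B = 15901/216 kN·m

Load 1 — uniform load w=-10 kN/m over full span:
  R_A = wL/2 = (-10)·8/2 = -40 kN
  M_A = wL²/12 = (-10)·8²/12 = -160/3 kN·m
  R_B = wL/2 = (-10)·8/2 = -40 kN
  M_B = -wL²/12 = -(-10)·8²/12 = 160/3 kN·m
Load 2 — applied couple M₀=4 kN·m at a=6 m (b=L-a=2):
  R_A = 6M₀ab/L³ = 6·4·6·2/8³ = 9/16 kN
  M_A = M₀b(2a-b)/L² = 4·2·(2·6-2)/8² = 5/4 kN·m
  R_B = -6M₀ab/L³ = -6·4·6·2/8³ = -9/16 kN
  M_B = M₀a(2b-a)/L² = 4·6·(2·2-6)/8² = -3/4 kN·m
Load 3 — applied couple M₀=18 kN·m at a=2 m (b=L-a=6):
  R_A = 6M₀ab/L³ = 6·18·2·6/8³ = 81/32 kN
  M_A = M₀b(2a-b)/L² = 18·6·(2·2-6)/8² = -27/8 kN·m
  R_B = -6M₀ab/L³ = -6·18·2·6/8³ = -81/32 kN
  M_B = M₀a(2b-a)/L² = 18·2·(2·6-2)/8² = 45/8 kN·m
Load 4 — point force P=-13 kN at a=16/3 m (b=L-a=8/3):
  R_A = Pb²(3a+b)/L³ = (-13)·(8/3)²·(3·(16/3)+(8/3))/8³ = -91/27 kN
  M_A = Pab²/L² = (-13)·(16/3)·(8/3)²/8² = -208/27 kN·m
  R_B = Pa²(a+3b)/L³ = (-13)·(16/3)²·((16/3)+3·(8/3))/8³ = -260/27 kN
  M_B = -Pa²b/L² = -(-13)·(16/3)²·(8/3)/8² = 416/27 kN·m
Superposition: R_A = -34799/864 kN, M_A = -13643/216 kN·m, R_B = -45553/864 kN, M_B = 15901/216 kN·m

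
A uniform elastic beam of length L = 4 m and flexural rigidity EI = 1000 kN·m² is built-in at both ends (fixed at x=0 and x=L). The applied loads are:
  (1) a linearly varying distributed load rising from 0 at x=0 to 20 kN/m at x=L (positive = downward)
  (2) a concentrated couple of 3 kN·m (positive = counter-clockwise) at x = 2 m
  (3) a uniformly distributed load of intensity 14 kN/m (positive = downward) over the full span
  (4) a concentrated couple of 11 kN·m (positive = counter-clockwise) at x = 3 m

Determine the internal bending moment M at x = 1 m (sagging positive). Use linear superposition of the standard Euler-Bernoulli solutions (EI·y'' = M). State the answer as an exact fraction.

Load 1 — triangular load w₀=20 kN/m (0→w₀ over full span):
  M_1 = 3w₀Lx/20 - w₀L²/30 - w₀x³/(6L) = 3·20·4·1/20 - 20·4²/30 - 20·1³/(6·4) = 1/2 kN·m
Load 2 — applied couple M₀=3 kN·m at a=2 m (b=L-a=2):
  M_2 = R_Ax - M_A  [x≤a] with R_A=9/8, M_A=3/4 = (9/8)·1 - (3/4) = 3/8 kN·m
Load 3 — uniform load w=14 kN/m over full span:
  M_3 = wLx/2 - wL²/12 - wx²/2 = 14·4·1/2 - 14·4²/12 - 14·1²/2 = 7/3 kN·m
Load 4 — applied couple M₀=11 kN·m at a=3 m (b=L-a=1):
  M_4 = R_Ax - M_A  [x≤a] with R_A=99/32, M_A=55/16 = (99/32)·1 - (55/16) = -11/32 kN·m
Superposition: M = Σ M_i = 275/96 kN·m ≈ 2.864583 kN·m

M(1) = 275/96 kN·m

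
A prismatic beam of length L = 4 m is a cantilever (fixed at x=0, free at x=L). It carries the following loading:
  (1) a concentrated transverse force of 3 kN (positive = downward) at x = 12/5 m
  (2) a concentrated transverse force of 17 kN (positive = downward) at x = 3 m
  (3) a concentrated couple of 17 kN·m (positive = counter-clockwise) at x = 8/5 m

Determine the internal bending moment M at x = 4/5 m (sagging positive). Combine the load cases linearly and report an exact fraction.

M(4/5) = -126/5 kN·m

Load 1 — point force P=3 kN at a=12/5 m (b=L-a=8/5):
  M_1 = -P(a-x)  [x≤a] = -3·((12/5)-(4/5)) = -24/5 kN·m
Load 2 — point force P=17 kN at a=3 m (b=L-a=1):
  M_2 = -P(a-x)  [x≤a] = -17·(3-(4/5)) = -187/5 kN·m
Load 3 — applied couple M₀=17 kN·m at a=8/5 m (b=L-a=12/5):
  M_3 = M₀  [x≤a] = 17 = 17 kN·m
Superposition: M = Σ M_i = -126/5 kN·m ≈ -25.200000 kN·m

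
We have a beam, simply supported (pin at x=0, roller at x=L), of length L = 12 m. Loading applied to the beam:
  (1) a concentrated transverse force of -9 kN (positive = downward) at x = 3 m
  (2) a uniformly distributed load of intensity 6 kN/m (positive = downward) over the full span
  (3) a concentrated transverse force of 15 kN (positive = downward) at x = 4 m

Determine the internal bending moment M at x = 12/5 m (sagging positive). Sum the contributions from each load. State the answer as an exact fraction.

M(12/5) = 1923/25 kN·m

Load 1 — point force P=-9 kN at a=3 m (b=L-a=9):
  M_1 = Pbx/L  [x≤a] = (-9)·9·(12/5)/12 = -81/5 kN·m
Load 2 — uniform load w=6 kN/m over full span:
  M_2 = wx(L-x)/2 = 6·(12/5)·(12-(12/5))/2 = 1728/25 kN·m
Load 3 — point force P=15 kN at a=4 m (b=L-a=8):
  M_3 = Pbx/L  [x≤a] = 15·8·(12/5)/12 = 24 kN·m
Superposition: M = Σ M_i = 1923/25 kN·m ≈ 76.920000 kN·m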